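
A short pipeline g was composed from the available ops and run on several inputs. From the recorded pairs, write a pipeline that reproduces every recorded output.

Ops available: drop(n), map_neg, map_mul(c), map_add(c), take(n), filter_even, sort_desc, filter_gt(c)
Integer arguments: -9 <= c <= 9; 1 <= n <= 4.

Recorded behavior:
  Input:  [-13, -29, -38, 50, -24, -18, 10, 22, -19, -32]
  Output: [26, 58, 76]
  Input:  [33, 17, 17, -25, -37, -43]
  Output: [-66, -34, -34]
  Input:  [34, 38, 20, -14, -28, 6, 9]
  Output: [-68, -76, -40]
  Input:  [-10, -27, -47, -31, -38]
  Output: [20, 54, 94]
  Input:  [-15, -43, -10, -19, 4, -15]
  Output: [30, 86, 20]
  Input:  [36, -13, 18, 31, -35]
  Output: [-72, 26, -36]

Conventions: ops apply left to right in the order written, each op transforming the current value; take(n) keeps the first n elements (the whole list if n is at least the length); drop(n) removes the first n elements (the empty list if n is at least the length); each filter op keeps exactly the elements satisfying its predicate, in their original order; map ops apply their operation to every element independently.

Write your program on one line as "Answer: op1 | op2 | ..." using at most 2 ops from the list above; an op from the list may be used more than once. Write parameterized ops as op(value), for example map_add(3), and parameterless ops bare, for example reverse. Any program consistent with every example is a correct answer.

map_mul(-2) | take(3)

Check, running the answer program on each example:
  [-13, -29, -38, 50, -24, -18, 10, 22, -19, -32] -> [26, 58, 76, -100, 48, 36, -20, -44, 38, 64] -> [26, 58, 76]
  [33, 17, 17, -25, -37, -43] -> [-66, -34, -34, 50, 74, 86] -> [-66, -34, -34]
  [34, 38, 20, -14, -28, 6, 9] -> [-68, -76, -40, 28, 56, -12, -18] -> [-68, -76, -40]
  [-10, -27, -47, -31, -38] -> [20, 54, 94, 62, 76] -> [20, 54, 94]
  [-15, -43, -10, -19, 4, -15] -> [30, 86, 20, 38, -8, 30] -> [30, 86, 20]
  [36, -13, 18, 31, -35] -> [-72, 26, -36, -62, 70] -> [-72, 26, -36]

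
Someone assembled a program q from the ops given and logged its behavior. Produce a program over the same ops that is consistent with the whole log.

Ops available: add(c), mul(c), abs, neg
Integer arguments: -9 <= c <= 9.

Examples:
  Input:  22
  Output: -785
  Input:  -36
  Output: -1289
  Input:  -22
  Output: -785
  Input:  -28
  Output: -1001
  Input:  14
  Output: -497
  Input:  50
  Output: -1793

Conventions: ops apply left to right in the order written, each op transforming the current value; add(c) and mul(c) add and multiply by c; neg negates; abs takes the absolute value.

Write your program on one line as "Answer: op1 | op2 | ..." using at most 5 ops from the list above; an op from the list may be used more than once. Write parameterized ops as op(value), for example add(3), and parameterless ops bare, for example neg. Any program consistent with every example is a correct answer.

abs | mul(-6) | mul(-6) | add(-7) | neg

Check, running the answer program on each example:
  22 -> 22 -> -132 -> 792 -> 785 -> -785
  -36 -> 36 -> -216 -> 1296 -> 1289 -> -1289
  -22 -> 22 -> -132 -> 792 -> 785 -> -785
  -28 -> 28 -> -168 -> 1008 -> 1001 -> -1001
  14 -> 14 -> -84 -> 504 -> 497 -> -497
  50 -> 50 -> -300 -> 1800 -> 1793 -> -1793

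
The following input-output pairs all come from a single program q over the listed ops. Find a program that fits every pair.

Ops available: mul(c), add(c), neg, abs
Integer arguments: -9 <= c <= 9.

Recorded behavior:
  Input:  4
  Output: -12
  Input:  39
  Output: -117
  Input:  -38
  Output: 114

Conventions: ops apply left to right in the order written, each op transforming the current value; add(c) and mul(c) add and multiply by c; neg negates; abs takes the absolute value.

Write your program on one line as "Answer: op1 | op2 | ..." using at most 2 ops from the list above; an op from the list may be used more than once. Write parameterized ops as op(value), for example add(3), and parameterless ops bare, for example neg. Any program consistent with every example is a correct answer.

neg | mul(3)

Check, running the answer program on each example:
  4 -> -4 -> -12
  39 -> -39 -> -117
  -38 -> 38 -> 114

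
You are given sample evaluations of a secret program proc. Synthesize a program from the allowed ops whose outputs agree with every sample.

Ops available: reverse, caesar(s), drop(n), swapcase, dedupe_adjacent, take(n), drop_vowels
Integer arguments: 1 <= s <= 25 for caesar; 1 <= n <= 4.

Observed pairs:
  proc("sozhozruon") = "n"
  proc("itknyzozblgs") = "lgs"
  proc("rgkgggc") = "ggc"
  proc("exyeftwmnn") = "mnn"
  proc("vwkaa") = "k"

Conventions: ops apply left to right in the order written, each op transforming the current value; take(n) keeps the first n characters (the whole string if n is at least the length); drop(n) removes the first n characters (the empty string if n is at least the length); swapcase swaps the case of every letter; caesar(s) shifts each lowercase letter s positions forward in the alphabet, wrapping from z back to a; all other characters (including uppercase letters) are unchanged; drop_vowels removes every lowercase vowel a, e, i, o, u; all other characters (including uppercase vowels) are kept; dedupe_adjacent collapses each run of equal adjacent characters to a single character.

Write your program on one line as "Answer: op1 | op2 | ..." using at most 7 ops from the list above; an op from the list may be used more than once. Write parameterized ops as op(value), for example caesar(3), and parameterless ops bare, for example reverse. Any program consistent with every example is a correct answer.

reverse | take(3) | swapcase | reverse | swapcase | drop_vowels

Check, running the answer program on each example:
  "sozhozruon" -> "nourzohzos" -> "nou" -> "NOU" -> "UON" -> "uon" -> "n"
  "itknyzozblgs" -> "sglbzozynkti" -> "sgl" -> "SGL" -> "LGS" -> "lgs" -> "lgs"
  "rgkgggc" -> "cgggkgr" -> "cgg" -> "CGG" -> "GGC" -> "ggc" -> "ggc"
  "exyeftwmnn" -> "nnmwtfeyxe" -> "nnm" -> "NNM" -> "MNN" -> "mnn" -> "mnn"
  "vwkaa" -> "aakwv" -> "aak" -> "AAK" -> "KAA" -> "kaa" -> "k"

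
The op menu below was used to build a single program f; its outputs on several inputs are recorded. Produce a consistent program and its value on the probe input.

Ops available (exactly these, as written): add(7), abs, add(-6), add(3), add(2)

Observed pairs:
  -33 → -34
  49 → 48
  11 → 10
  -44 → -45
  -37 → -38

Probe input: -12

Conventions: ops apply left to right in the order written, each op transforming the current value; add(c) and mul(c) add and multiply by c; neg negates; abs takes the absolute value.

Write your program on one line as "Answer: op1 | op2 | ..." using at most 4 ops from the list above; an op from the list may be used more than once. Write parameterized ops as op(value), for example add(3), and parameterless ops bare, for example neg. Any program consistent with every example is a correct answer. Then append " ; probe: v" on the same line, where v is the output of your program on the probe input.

add(-6) | add(3) | add(2) ; probe: -13

Check, running the answer program on each example:
  -33 -> -39 -> -36 -> -34
  49 -> 43 -> 46 -> 48
  11 -> 5 -> 8 -> 10
  -44 -> -50 -> -47 -> -45
  -37 -> -43 -> -40 -> -38
  probe: -12 -> -18 -> -15 -> -13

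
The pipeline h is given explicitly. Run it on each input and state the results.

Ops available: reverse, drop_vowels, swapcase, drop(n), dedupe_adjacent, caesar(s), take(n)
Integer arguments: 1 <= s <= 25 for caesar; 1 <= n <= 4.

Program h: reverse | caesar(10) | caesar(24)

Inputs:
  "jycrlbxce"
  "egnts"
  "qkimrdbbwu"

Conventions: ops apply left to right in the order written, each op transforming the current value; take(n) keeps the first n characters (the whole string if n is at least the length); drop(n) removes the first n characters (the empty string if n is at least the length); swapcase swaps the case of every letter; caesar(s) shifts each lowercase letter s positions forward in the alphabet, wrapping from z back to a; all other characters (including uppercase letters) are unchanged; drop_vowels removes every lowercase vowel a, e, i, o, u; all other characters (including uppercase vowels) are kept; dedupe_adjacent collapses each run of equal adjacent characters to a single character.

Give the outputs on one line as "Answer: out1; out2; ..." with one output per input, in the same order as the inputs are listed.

"mkfjtzkgr"; "abvom"; "cejjlzuqsy"

Execution, op by op:
  "jycrlbxce" -> "ecxblrcyj" -> "omhlvbmit" -> "mkfjtzkgr"
  "egnts" -> "stnge" -> "cdxqo" -> "abvom"
  "qkimrdbbwu" -> "uwbbdrmikq" -> "egllnbwsua" -> "cejjlzuqsy"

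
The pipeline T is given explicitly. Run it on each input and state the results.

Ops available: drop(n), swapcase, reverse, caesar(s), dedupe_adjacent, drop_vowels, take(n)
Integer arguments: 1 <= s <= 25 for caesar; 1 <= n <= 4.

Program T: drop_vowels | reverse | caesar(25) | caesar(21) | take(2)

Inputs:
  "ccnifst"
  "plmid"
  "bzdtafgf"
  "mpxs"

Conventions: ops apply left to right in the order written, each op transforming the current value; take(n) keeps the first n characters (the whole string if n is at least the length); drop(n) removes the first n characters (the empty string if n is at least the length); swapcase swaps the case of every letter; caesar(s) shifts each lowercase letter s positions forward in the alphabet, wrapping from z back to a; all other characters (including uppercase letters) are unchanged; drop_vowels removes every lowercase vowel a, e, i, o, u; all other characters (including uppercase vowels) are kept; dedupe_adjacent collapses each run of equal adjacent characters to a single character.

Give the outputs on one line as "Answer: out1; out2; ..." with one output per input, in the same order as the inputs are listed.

"nm"; "xg"; "za"; "mr"

Execution, op by op:
  "ccnifst" -> "ccnfst" -> "tsfncc" -> "srembb" -> "nmzhww" -> "nm"
  "plmid" -> "plmd" -> "dmlp" -> "clko" -> "xgfj" -> "xg"
  "bzdtafgf" -> "bzdtfgf" -> "fgftdzb" -> "efescya" -> "zaznxtv" -> "za"
  "mpxs" -> "mpxs" -> "sxpm" -> "rwol" -> "mrjg" -> "mr"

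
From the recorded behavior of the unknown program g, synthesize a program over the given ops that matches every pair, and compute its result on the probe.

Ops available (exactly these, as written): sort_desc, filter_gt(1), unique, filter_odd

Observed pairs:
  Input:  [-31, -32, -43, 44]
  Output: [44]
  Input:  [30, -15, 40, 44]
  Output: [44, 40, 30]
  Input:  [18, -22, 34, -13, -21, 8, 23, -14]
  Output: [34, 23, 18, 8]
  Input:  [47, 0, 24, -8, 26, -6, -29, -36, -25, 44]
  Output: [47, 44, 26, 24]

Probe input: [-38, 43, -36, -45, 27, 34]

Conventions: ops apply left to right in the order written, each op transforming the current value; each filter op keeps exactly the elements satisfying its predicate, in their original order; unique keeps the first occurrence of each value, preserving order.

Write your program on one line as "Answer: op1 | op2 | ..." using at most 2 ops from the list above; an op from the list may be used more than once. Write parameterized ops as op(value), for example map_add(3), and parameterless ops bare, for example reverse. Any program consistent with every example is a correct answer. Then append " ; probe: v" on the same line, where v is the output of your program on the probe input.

sort_desc | filter_gt(1) ; probe: [43, 34, 27]

Check, running the answer program on each example:
  [-31, -32, -43, 44] -> [44, -31, -32, -43] -> [44]
  [30, -15, 40, 44] -> [44, 40, 30, -15] -> [44, 40, 30]
  [18, -22, 34, -13, -21, 8, 23, -14] -> [34, 23, 18, 8, -13, -14, -21, -22] -> [34, 23, 18, 8]
  [47, 0, 24, -8, 26, -6, -29, -36, -25, 44] -> [47, 44, 26, 24, 0, -6, -8, -25, -29, -36] -> [47, 44, 26, 24]
  probe: [-38, 43, -36, -45, 27, 34] -> [43, 34, 27, -36, -38, -45] -> [43, 34, 27]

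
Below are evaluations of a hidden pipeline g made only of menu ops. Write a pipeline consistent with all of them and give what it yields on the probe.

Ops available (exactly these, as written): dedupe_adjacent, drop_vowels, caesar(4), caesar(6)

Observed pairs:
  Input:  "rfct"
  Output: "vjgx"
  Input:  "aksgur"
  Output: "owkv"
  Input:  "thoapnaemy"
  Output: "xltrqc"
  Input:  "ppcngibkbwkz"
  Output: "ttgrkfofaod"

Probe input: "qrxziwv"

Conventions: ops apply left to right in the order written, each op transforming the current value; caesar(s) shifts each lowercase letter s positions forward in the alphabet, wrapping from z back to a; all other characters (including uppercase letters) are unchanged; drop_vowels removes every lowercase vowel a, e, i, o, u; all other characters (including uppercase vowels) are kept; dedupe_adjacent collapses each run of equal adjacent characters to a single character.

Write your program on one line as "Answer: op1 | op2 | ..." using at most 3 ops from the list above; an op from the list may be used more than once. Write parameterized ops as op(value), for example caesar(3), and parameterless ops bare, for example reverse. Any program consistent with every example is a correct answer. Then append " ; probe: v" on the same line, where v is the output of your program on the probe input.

drop_vowels | caesar(4) ; probe: "uvbdaz"

Check, running the answer program on each example:
  "rfct" -> "rfct" -> "vjgx"
  "aksgur" -> "ksgr" -> "owkv"
  "thoapnaemy" -> "thpnmy" -> "xltrqc"
  "ppcngibkbwkz" -> "ppcngbkbwkz" -> "ttgrkfofaod"
  probe: "qrxziwv" -> "qrxzwv" -> "uvbdaz"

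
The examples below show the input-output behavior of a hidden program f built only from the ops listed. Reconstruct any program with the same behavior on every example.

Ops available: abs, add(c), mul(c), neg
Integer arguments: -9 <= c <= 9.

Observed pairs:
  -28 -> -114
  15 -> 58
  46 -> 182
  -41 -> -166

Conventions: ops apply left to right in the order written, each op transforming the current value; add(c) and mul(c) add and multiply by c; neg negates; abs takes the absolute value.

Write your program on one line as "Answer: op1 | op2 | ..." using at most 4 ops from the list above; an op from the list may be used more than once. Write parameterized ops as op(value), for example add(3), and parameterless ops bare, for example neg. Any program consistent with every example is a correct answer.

mul(4) | add(9) | add(-4) | add(-7)

Check, running the answer program on each example:
  -28 -> -112 -> -103 -> -107 -> -114
  15 -> 60 -> 69 -> 65 -> 58
  46 -> 184 -> 193 -> 189 -> 182
  -41 -> -164 -> -155 -> -159 -> -166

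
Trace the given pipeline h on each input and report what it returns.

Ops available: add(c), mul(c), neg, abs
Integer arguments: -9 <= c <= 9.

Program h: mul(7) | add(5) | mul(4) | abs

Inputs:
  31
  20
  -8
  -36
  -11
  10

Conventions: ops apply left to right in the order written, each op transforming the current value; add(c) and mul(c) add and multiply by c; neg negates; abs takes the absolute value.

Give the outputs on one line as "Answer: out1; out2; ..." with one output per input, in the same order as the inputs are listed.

Execution, op by op:
  31 -> 217 -> 222 -> 888 -> 888
  20 -> 140 -> 145 -> 580 -> 580
  -8 -> -56 -> -51 -> -204 -> 204
  -36 -> -252 -> -247 -> -988 -> 988
  -11 -> -77 -> -72 -> -288 -> 288
  10 -> 70 -> 75 -> 300 -> 300

888; 580; 204; 988; 288; 300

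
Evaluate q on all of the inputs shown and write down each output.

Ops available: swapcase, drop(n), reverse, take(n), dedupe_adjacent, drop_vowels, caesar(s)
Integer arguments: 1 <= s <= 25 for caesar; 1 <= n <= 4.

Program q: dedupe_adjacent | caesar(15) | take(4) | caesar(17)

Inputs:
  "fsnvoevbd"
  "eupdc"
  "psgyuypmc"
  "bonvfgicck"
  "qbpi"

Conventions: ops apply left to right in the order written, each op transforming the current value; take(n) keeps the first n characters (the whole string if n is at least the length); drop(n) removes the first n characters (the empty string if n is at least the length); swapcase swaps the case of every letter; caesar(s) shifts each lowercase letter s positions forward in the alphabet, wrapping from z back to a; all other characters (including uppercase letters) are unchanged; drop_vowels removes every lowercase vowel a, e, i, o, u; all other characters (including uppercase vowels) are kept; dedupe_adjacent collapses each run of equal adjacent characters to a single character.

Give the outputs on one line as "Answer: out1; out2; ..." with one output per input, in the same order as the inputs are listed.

Execution, op by op:
  "fsnvoevbd" -> "fsnvoevbd" -> "uhckdtkqs" -> "uhck" -> "lytb"
  "eupdc" -> "eupdc" -> "tjesr" -> "tjes" -> "kavj"
  "psgyuypmc" -> "psgyuypmc" -> "ehvnjnebr" -> "ehvn" -> "vyme"
  "bonvfgicck" -> "bonvfgick" -> "qdckuvxrz" -> "qdck" -> "hutb"
  "qbpi" -> "qbpi" -> "fqex" -> "fqex" -> "whvo"

"lytb"; "kavj"; "vyme"; "hutb"; "whvo"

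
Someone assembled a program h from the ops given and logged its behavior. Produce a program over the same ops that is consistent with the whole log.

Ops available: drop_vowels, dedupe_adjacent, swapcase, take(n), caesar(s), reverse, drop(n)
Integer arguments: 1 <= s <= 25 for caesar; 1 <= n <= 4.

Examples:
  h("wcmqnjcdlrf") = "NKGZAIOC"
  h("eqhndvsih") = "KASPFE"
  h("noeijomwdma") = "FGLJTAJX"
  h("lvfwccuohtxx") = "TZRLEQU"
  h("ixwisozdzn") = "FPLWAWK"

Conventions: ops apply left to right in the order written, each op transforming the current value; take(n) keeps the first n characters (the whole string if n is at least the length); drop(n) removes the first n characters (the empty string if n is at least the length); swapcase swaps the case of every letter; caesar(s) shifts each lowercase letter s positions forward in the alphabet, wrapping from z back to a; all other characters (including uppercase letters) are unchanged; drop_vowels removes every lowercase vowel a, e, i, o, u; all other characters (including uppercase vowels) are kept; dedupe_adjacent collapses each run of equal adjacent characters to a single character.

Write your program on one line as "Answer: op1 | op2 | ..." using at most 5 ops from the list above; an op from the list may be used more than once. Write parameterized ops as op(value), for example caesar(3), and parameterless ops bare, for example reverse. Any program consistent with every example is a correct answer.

caesar(9) | caesar(14) | swapcase | drop(3) | dedupe_adjacent

Check, running the answer program on each example:
  "wcmqnjcdlrf" -> "flvzwslmuao" -> "tzjnkgzaioc" -> "TZJNKGZAIOC" -> "NKGZAIOC" -> "NKGZAIOC"
  "eqhndvsih" -> "nzqwmebrq" -> "bnekaspfe" -> "BNEKASPFE" -> "KASPFE" -> "KASPFE"
  "noeijomwdma" -> "wxnrsxvfmvj" -> "klbfgljtajx" -> "KLBFGLJTAJX" -> "FGLJTAJX" -> "FGLJTAJX"
  "lvfwccuohtxx" -> "ueoflldxqcgg" -> "isctzzrlequu" -> "ISCTZZRLEQUU" -> "TZZRLEQUU" -> "TZRLEQU"
  "ixwisozdzn" -> "rgfrbximiw" -> "futfplwawk" -> "FUTFPLWAWK" -> "FPLWAWK" -> "FPLWAWK"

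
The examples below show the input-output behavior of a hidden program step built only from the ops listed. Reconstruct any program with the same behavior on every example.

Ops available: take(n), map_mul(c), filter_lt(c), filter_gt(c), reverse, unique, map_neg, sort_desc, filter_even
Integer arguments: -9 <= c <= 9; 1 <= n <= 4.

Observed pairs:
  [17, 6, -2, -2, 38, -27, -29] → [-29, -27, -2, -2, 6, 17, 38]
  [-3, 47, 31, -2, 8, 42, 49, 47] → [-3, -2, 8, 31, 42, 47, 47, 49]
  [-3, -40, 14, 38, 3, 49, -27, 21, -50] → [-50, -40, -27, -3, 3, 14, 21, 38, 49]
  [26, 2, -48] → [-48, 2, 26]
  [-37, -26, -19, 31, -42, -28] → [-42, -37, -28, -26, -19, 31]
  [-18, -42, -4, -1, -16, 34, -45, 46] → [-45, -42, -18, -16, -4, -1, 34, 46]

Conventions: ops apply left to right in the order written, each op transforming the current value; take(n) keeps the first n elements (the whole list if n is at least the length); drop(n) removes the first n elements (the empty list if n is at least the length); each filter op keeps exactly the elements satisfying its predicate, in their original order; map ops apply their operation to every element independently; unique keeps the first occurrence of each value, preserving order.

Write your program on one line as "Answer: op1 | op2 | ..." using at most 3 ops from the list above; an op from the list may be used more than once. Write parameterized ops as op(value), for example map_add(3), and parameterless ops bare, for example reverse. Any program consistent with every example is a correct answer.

reverse | sort_desc | reverse

Check, running the answer program on each example:
  [17, 6, -2, -2, 38, -27, -29] -> [-29, -27, 38, -2, -2, 6, 17] -> [38, 17, 6, -2, -2, -27, -29] -> [-29, -27, -2, -2, 6, 17, 38]
  [-3, 47, 31, -2, 8, 42, 49, 47] -> [47, 49, 42, 8, -2, 31, 47, -3] -> [49, 47, 47, 42, 31, 8, -2, -3] -> [-3, -2, 8, 31, 42, 47, 47, 49]
  [-3, -40, 14, 38, 3, 49, -27, 21, -50] -> [-50, 21, -27, 49, 3, 38, 14, -40, -3] -> [49, 38, 21, 14, 3, -3, -27, -40, -50] -> [-50, -40, -27, -3, 3, 14, 21, 38, 49]
  [26, 2, -48] -> [-48, 2, 26] -> [26, 2, -48] -> [-48, 2, 26]
  [-37, -26, -19, 31, -42, -28] -> [-28, -42, 31, -19, -26, -37] -> [31, -19, -26, -28, -37, -42] -> [-42, -37, -28, -26, -19, 31]
  [-18, -42, -4, -1, -16, 34, -45, 46] -> [46, -45, 34, -16, -1, -4, -42, -18] -> [46, 34, -1, -4, -16, -18, -42, -45] -> [-45, -42, -18, -16, -4, -1, 34, 46]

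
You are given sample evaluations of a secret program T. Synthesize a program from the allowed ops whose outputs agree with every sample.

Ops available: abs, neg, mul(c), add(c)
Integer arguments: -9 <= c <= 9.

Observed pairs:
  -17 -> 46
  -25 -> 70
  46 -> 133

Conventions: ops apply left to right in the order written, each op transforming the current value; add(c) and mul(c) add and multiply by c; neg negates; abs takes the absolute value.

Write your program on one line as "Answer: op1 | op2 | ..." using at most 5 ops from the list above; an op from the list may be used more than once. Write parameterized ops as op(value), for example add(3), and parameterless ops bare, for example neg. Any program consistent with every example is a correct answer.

abs | mul(-3) | add(5) | abs

Check, running the answer program on each example:
  -17 -> 17 -> -51 -> -46 -> 46
  -25 -> 25 -> -75 -> -70 -> 70
  46 -> 46 -> -138 -> -133 -> 133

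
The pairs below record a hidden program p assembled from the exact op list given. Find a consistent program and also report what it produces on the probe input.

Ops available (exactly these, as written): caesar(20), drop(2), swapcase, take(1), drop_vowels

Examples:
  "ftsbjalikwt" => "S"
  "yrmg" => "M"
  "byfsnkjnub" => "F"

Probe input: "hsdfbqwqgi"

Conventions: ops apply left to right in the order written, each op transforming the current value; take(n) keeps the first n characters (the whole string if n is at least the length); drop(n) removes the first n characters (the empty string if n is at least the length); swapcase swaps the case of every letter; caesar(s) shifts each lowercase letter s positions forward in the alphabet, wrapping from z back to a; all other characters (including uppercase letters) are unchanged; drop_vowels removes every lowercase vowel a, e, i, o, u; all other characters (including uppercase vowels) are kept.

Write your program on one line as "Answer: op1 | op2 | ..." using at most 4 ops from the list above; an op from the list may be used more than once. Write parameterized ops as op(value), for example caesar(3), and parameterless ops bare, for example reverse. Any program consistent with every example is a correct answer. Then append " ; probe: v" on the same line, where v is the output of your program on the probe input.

drop(2) | swapcase | take(1) ; probe: "D"

Check, running the answer program on each example:
  "ftsbjalikwt" -> "sbjalikwt" -> "SBJALIKWT" -> "S"
  "yrmg" -> "mg" -> "MG" -> "M"
  "byfsnkjnub" -> "fsnkjnub" -> "FSNKJNUB" -> "F"
  probe: "hsdfbqwqgi" -> "dfbqwqgi" -> "DFBQWQGI" -> "D"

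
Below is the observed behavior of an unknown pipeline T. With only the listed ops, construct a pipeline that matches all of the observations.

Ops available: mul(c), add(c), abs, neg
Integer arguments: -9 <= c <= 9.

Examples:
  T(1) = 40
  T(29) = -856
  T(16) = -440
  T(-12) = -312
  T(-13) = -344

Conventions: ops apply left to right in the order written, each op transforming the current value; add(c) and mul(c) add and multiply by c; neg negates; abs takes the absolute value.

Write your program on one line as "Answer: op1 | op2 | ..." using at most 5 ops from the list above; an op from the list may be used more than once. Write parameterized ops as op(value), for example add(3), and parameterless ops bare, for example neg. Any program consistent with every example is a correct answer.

mul(-4) | abs | add(-9) | mul(-2) | mul(4)

Check, running the answer program on each example:
  1 -> -4 -> 4 -> -5 -> 10 -> 40
  29 -> -116 -> 116 -> 107 -> -214 -> -856
  16 -> -64 -> 64 -> 55 -> -110 -> -440
  -12 -> 48 -> 48 -> 39 -> -78 -> -312
  -13 -> 52 -> 52 -> 43 -> -86 -> -344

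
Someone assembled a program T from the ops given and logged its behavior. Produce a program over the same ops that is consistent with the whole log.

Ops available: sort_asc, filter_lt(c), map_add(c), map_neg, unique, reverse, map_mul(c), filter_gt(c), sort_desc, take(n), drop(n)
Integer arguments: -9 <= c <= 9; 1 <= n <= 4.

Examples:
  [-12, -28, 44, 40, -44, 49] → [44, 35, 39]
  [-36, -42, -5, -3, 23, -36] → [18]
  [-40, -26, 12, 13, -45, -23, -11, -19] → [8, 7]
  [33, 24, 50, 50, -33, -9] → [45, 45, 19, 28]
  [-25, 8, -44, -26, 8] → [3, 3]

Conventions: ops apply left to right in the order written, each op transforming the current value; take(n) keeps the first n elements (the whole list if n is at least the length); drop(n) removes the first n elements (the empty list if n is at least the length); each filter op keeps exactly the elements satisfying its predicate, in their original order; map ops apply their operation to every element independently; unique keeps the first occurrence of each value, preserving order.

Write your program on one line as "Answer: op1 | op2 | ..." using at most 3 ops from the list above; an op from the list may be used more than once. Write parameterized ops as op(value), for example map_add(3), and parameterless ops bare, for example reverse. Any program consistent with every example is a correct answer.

reverse | filter_gt(6) | map_add(-5)

Check, running the answer program on each example:
  [-12, -28, 44, 40, -44, 49] -> [49, -44, 40, 44, -28, -12] -> [49, 40, 44] -> [44, 35, 39]
  [-36, -42, -5, -3, 23, -36] -> [-36, 23, -3, -5, -42, -36] -> [23] -> [18]
  [-40, -26, 12, 13, -45, -23, -11, -19] -> [-19, -11, -23, -45, 13, 12, -26, -40] -> [13, 12] -> [8, 7]
  [33, 24, 50, 50, -33, -9] -> [-9, -33, 50, 50, 24, 33] -> [50, 50, 24, 33] -> [45, 45, 19, 28]
  [-25, 8, -44, -26, 8] -> [8, -26, -44, 8, -25] -> [8, 8] -> [3, 3]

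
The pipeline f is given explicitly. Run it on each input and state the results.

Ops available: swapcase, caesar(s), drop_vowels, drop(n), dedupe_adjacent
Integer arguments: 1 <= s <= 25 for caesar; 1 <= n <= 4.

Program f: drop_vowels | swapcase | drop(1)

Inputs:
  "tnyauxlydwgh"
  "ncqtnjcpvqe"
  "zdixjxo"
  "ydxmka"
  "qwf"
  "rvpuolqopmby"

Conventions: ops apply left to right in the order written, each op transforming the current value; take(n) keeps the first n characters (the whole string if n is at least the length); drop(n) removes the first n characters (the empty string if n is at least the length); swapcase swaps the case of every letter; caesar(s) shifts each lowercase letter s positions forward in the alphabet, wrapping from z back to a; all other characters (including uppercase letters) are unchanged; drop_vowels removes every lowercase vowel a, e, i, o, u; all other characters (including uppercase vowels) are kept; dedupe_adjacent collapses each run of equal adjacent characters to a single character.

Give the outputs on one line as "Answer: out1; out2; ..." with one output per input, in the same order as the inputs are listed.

Execution, op by op:
  "tnyauxlydwgh" -> "tnyxlydwgh" -> "TNYXLYDWGH" -> "NYXLYDWGH"
  "ncqtnjcpvqe" -> "ncqtnjcpvq" -> "NCQTNJCPVQ" -> "CQTNJCPVQ"
  "zdixjxo" -> "zdxjx" -> "ZDXJX" -> "DXJX"
  "ydxmka" -> "ydxmk" -> "YDXMK" -> "DXMK"
  "qwf" -> "qwf" -> "QWF" -> "WF"
  "rvpuolqopmby" -> "rvplqpmby" -> "RVPLQPMBY" -> "VPLQPMBY"

"NYXLYDWGH"; "CQTNJCPVQ"; "DXJX"; "DXMK"; "WF"; "VPLQPMBY"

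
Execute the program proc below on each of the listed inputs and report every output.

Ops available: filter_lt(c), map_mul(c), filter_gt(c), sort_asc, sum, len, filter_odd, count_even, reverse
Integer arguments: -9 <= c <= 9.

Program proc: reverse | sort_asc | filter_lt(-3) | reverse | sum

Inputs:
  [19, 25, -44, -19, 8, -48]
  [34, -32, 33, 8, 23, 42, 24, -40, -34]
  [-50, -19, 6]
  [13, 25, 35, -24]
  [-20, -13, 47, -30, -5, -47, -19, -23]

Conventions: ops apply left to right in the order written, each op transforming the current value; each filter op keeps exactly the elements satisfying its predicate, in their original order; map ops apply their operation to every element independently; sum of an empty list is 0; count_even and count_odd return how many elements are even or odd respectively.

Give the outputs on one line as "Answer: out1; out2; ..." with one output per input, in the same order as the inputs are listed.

-111; -106; -69; -24; -157

Execution, op by op:
  [19, 25, -44, -19, 8, -48] -> [-48, 8, -19, -44, 25, 19] -> [-48, -44, -19, 8, 19, 25] -> [-48, -44, -19] -> [-19, -44, -48] -> -111
  [34, -32, 33, 8, 23, 42, 24, -40, -34] -> [-34, -40, 24, 42, 23, 8, 33, -32, 34] -> [-40, -34, -32, 8, 23, 24, 33, 34, 42] -> [-40, -34, -32] -> [-32, -34, -40] -> -106
  [-50, -19, 6] -> [6, -19, -50] -> [-50, -19, 6] -> [-50, -19] -> [-19, -50] -> -69
  [13, 25, 35, -24] -> [-24, 35, 25, 13] -> [-24, 13, 25, 35] -> [-24] -> [-24] -> -24
  [-20, -13, 47, -30, -5, -47, -19, -23] -> [-23, -19, -47, -5, -30, 47, -13, -20] -> [-47, -30, -23, -20, -19, -13, -5, 47] -> [-47, -30, -23, -20, -19, -13, -5] -> [-5, -13, -19, -20, -23, -30, -47] -> -157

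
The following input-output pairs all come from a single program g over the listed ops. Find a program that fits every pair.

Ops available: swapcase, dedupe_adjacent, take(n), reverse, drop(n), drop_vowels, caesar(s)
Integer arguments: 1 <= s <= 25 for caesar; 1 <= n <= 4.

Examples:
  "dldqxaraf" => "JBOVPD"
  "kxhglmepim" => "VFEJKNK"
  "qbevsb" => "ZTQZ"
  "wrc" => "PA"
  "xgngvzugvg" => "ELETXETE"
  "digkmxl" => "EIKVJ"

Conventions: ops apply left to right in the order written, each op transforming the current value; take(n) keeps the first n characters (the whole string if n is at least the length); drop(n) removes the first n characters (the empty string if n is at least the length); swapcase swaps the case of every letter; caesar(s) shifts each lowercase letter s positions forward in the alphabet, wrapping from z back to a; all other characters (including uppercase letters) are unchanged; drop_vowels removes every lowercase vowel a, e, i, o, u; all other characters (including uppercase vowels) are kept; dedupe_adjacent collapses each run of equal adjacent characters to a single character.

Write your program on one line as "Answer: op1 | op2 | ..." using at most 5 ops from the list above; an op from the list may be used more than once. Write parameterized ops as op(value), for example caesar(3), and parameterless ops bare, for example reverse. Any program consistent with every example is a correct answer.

drop_vowels | drop(1) | caesar(24) | swapcase

Check, running the answer program on each example:
  "dldqxaraf" -> "dldqxrf" -> "ldqxrf" -> "jbovpd" -> "JBOVPD"
  "kxhglmepim" -> "kxhglmpm" -> "xhglmpm" -> "vfejknk" -> "VFEJKNK"
  "qbevsb" -> "qbvsb" -> "bvsb" -> "ztqz" -> "ZTQZ"
  "wrc" -> "wrc" -> "rc" -> "pa" -> "PA"
  "xgngvzugvg" -> "xgngvzgvg" -> "gngvzgvg" -> "eletxete" -> "ELETXETE"
  "digkmxl" -> "dgkmxl" -> "gkmxl" -> "eikvj" -> "EIKVJ"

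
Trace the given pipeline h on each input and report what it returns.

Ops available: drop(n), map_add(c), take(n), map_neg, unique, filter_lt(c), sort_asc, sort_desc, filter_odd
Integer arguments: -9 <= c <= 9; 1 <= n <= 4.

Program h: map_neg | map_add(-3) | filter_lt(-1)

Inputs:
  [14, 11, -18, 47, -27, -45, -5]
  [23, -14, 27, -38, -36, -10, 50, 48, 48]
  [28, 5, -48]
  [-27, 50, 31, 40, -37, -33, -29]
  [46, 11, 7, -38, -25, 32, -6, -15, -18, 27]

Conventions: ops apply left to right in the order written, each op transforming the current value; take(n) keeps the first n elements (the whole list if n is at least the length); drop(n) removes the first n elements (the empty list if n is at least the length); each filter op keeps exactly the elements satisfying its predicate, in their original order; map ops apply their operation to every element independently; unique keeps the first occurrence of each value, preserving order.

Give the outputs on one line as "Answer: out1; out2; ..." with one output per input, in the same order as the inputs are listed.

[-17, -14, -50]; [-26, -30, -53, -51, -51]; [-31, -8]; [-53, -34, -43]; [-49, -14, -10, -35, -30]

Execution, op by op:
  [14, 11, -18, 47, -27, -45, -5] -> [-14, -11, 18, -47, 27, 45, 5] -> [-17, -14, 15, -50, 24, 42, 2] -> [-17, -14, -50]
  [23, -14, 27, -38, -36, -10, 50, 48, 48] -> [-23, 14, -27, 38, 36, 10, -50, -48, -48] -> [-26, 11, -30, 35, 33, 7, -53, -51, -51] -> [-26, -30, -53, -51, -51]
  [28, 5, -48] -> [-28, -5, 48] -> [-31, -8, 45] -> [-31, -8]
  [-27, 50, 31, 40, -37, -33, -29] -> [27, -50, -31, -40, 37, 33, 29] -> [24, -53, -34, -43, 34, 30, 26] -> [-53, -34, -43]
  [46, 11, 7, -38, -25, 32, -6, -15, -18, 27] -> [-46, -11, -7, 38, 25, -32, 6, 15, 18, -27] -> [-49, -14, -10, 35, 22, -35, 3, 12, 15, -30] -> [-49, -14, -10, -35, -30]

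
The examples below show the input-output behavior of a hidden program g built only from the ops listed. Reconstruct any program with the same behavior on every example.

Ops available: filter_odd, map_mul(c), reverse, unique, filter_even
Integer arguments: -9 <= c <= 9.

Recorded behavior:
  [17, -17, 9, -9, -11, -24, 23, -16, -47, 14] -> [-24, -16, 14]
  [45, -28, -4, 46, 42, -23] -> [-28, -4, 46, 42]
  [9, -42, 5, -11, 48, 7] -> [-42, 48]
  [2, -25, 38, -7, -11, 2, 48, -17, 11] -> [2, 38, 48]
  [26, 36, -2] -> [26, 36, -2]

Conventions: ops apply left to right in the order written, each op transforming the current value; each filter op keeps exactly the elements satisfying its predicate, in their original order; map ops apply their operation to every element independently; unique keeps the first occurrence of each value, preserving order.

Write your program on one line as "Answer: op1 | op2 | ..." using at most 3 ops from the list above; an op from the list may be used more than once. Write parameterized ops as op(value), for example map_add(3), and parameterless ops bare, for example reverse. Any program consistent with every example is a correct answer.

filter_even | unique

Check, running the answer program on each example:
  [17, -17, 9, -9, -11, -24, 23, -16, -47, 14] -> [-24, -16, 14] -> [-24, -16, 14]
  [45, -28, -4, 46, 42, -23] -> [-28, -4, 46, 42] -> [-28, -4, 46, 42]
  [9, -42, 5, -11, 48, 7] -> [-42, 48] -> [-42, 48]
  [2, -25, 38, -7, -11, 2, 48, -17, 11] -> [2, 38, 2, 48] -> [2, 38, 48]
  [26, 36, -2] -> [26, 36, -2] -> [26, 36, -2]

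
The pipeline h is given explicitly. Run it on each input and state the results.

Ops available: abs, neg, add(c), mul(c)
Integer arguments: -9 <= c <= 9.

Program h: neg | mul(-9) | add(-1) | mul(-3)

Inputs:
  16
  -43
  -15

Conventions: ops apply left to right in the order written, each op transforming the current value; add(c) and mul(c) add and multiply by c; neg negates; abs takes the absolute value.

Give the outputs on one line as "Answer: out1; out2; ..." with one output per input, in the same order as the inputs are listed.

Execution, op by op:
  16 -> -16 -> 144 -> 143 -> -429
  -43 -> 43 -> -387 -> -388 -> 1164
  -15 -> 15 -> -135 -> -136 -> 408

-429; 1164; 408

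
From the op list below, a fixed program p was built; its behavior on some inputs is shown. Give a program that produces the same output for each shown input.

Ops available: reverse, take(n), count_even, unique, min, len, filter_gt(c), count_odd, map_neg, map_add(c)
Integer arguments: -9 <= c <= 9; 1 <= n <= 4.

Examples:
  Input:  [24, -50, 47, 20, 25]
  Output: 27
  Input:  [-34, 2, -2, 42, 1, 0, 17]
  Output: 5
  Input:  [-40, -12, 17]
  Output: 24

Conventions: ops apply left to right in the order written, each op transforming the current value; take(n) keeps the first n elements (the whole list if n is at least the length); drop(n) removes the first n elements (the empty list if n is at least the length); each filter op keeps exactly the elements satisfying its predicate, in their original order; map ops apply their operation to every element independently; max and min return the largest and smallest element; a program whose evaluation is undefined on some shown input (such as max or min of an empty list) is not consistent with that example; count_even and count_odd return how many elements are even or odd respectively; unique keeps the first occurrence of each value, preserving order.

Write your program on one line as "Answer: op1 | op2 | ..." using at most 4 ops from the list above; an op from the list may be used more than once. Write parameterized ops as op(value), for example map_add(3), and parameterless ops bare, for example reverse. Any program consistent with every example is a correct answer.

reverse | map_add(7) | filter_gt(-1) | min

Check, running the answer program on each example:
  [24, -50, 47, 20, 25] -> [25, 20, 47, -50, 24] -> [32, 27, 54, -43, 31] -> [32, 27, 54, 31] -> 27
  [-34, 2, -2, 42, 1, 0, 17] -> [17, 0, 1, 42, -2, 2, -34] -> [24, 7, 8, 49, 5, 9, -27] -> [24, 7, 8, 49, 5, 9] -> 5
  [-40, -12, 17] -> [17, -12, -40] -> [24, -5, -33] -> [24] -> 24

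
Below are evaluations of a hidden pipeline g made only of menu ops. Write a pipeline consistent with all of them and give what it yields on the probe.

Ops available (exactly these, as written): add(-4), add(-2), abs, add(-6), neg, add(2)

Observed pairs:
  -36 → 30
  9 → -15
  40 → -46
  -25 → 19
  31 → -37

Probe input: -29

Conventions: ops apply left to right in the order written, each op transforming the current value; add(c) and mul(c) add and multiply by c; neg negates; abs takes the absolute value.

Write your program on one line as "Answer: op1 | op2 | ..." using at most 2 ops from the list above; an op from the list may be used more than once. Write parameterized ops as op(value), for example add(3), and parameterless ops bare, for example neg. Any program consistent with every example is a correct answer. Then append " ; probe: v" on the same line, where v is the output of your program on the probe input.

neg | add(-6) ; probe: 23

Check, running the answer program on each example:
  -36 -> 36 -> 30
  9 -> -9 -> -15
  40 -> -40 -> -46
  -25 -> 25 -> 19
  31 -> -31 -> -37
  probe: -29 -> 29 -> 23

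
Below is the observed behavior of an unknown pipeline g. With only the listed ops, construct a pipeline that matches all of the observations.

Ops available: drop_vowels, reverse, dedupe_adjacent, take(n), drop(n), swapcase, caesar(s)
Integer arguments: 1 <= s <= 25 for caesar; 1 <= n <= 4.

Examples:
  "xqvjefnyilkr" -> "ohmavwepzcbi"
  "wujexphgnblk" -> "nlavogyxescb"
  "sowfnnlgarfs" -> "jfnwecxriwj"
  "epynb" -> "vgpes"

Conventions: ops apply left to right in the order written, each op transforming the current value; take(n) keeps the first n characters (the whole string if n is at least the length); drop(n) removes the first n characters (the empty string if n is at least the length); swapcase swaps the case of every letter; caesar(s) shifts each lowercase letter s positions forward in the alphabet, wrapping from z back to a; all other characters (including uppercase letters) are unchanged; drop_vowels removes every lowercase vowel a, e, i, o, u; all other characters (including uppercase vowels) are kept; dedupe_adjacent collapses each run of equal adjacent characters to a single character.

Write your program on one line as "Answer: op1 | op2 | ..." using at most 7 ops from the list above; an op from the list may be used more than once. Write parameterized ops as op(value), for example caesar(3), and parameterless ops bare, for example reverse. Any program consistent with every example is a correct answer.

reverse | swapcase | dedupe_adjacent | reverse | swapcase | caesar(17)

Check, running the answer program on each example:
  "xqvjefnyilkr" -> "rkliynfejvqx" -> "RKLIYNFEJVQX" -> "RKLIYNFEJVQX" -> "XQVJEFNYILKR" -> "xqvjefnyilkr" -> "ohmavwepzcbi"
  "wujexphgnblk" -> "klbnghpxejuw" -> "KLBNGHPXEJUW" -> "KLBNGHPXEJUW" -> "WUJEXPHGNBLK" -> "wujexphgnblk" -> "nlavogyxescb"
  "sowfnnlgarfs" -> "sfraglnnfwos" -> "SFRAGLNNFWOS" -> "SFRAGLNFWOS" -> "SOWFNLGARFS" -> "sowfnlgarfs" -> "jfnwecxriwj"
  "epynb" -> "bnype" -> "BNYPE" -> "BNYPE" -> "EPYNB" -> "epynb" -> "vgpes"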